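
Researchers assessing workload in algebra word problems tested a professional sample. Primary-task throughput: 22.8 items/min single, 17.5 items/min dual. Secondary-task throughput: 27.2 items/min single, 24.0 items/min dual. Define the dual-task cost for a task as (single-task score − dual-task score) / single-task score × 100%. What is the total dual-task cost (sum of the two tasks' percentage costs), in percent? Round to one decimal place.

Primary cost = (22.8 − 17.5) / 22.8 × 100% = 23.2456%.
Secondary cost = (27.2 − 24.0) / 27.2 × 100% = 11.7647%.
Total = 23.2456% + 11.7647% = 35.0103% ≈ 35.0%.

35.0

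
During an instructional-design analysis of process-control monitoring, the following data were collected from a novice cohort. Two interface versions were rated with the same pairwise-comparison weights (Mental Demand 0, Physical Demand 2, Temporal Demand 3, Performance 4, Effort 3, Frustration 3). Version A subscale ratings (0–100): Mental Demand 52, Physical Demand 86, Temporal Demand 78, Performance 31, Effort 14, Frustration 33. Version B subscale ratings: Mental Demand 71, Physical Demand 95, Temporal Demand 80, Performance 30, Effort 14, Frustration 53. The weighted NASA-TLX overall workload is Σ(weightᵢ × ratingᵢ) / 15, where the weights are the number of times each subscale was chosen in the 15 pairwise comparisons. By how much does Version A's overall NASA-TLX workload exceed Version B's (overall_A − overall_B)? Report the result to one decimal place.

Version A weighted sum = 0·52 + 2·86 + 3·78 + 4·31 + 3·14 + 3·33 = 0 + 172 + 234 + 124 + 42 + 99 = 671; overall_A = 671/15 = 44.7333.
Version B weighted sum = 0·71 + 2·95 + 3·80 + 4·30 + 3·14 + 3·53 = 0 + 190 + 240 + 120 + 42 + 159 = 751; overall_B = 751/15 = 50.0667.
Difference = 44.7333 − 50.0667 = -5.3334 ≈ -5.3.

-5.3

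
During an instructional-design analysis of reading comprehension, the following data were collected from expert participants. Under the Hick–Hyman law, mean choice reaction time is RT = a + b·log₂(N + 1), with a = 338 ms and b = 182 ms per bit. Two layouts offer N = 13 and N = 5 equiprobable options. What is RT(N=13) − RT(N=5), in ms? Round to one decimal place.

222.5

RT(13) = 338 + 182·log₂(14) = 338 + 182·3.8074 = 1030.9468 ms.
RT(5) = 338 + 182·log₂(6) = 338 + 182·2.5850 = 808.4700 ms.
Difference = 1030.9468 − 808.4700 = 222.4768 ≈ 222.5 ms.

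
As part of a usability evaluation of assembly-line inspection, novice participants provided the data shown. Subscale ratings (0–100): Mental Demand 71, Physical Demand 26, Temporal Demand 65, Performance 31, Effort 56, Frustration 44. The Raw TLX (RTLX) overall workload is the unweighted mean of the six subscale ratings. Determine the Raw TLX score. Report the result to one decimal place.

48.8

Sum of ratings = 71 + 26 + 65 + 31 + 56 + 44 = 293.
RTLX = 293 / 6 = 48.8333 ≈ 48.8.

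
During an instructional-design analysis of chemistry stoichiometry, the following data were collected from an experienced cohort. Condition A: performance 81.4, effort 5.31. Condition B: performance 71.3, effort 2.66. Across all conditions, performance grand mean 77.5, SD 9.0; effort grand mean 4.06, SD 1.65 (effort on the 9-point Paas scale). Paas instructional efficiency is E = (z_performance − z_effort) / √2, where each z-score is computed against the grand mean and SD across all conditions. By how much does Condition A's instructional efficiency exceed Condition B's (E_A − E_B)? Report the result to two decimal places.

-0.34

Condition A: z_P = (81.4 − 77.5)/9.0 = 0.4333; z_E = (5.31 − 4.06)/1.65 = 0.7576; E_A = (0.4333 − 0.7576)/√2 = -0.2293.
Condition B: z_P = (71.3 − 77.5)/9.0 = -0.6889; z_E = (2.66 − 4.06)/1.65 = -0.8485; E_B = (-0.6889 − (-0.8485))/√2 = 0.1129.
E_A − E_B = -0.2293 − 0.1129 = -0.3422 ≈ -0.34.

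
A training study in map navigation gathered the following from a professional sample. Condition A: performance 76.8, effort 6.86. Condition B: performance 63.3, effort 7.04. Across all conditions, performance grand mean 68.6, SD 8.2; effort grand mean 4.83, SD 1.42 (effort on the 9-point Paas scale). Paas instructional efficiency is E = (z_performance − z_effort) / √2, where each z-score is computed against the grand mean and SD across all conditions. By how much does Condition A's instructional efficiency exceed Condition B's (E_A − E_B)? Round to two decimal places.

Condition A: z_P = (76.8 − 68.6)/8.2 = 1.0000; z_E = (6.86 − 4.83)/1.42 = 1.4296; E_A = (1.0000 − 1.4296)/√2 = -0.3038.
Condition B: z_P = (63.3 − 68.6)/8.2 = -0.6463; z_E = (7.04 − 4.83)/1.42 = 1.5563; E_B = (-0.6463 − 1.5563)/√2 = -1.5575.
E_A − E_B = -0.3038 − (-1.5575) = 1.2537 ≈ 1.25.

1.25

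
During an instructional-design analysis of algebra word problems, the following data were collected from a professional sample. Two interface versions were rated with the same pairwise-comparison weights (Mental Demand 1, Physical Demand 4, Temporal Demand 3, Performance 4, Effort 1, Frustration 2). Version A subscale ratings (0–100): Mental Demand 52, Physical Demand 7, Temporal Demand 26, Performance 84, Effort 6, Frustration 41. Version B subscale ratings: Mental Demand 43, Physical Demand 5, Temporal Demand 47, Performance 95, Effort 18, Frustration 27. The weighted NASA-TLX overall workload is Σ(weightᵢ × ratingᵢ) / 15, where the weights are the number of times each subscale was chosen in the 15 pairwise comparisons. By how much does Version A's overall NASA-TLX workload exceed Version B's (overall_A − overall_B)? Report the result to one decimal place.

-4.9

Version A weighted sum = 1·52 + 4·7 + 3·26 + 4·84 + 1·6 + 2·41 = 52 + 28 + 78 + 336 + 6 + 82 = 582; overall_A = 582/15 = 38.8000.
Version B weighted sum = 1·43 + 4·5 + 3·47 + 4·95 + 1·18 + 2·27 = 43 + 20 + 141 + 380 + 18 + 54 = 656; overall_B = 656/15 = 43.7333.
Difference = 38.8000 − 43.7333 = -4.9333 ≈ -4.9.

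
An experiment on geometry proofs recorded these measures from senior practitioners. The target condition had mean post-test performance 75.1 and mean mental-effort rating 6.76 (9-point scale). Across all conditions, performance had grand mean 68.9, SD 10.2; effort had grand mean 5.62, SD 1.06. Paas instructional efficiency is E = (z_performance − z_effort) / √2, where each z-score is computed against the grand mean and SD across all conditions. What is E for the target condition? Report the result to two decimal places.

z_performance = (75.1 − 68.9) / 10.2 = 6.2000 / 10.2 = 0.6078.
z_effort = (6.76 − 5.62) / 1.06 = 1.1400 / 1.06 = 1.0755.
z_P − z_E = 0.6078 − 1.0755 = -0.4677.
E = -0.4677 / √2 = -0.4677 / 1.41421 = -0.3307 ≈ -0.33.

-0.33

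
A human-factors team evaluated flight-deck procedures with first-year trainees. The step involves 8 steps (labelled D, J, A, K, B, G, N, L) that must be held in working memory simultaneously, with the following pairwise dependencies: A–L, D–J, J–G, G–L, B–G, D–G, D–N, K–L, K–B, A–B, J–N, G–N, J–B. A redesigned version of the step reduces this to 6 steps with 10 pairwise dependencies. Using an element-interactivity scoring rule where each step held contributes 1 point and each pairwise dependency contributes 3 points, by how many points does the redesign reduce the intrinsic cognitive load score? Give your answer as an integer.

11

Original: 8 × 1 + 13 × 3 = 8 + 39 = 47.
Redesigned: 6 × 1 + 10 × 3 = 6 + 30 = 36.
Reduction = 47 − 36 = 11.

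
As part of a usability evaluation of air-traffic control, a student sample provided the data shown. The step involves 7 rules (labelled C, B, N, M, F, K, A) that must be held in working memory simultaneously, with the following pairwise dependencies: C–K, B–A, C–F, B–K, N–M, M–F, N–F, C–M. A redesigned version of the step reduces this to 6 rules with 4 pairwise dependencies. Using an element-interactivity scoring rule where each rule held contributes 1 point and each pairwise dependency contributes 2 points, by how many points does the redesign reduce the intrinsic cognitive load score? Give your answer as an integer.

Original: 7 × 1 + 8 × 2 = 7 + 16 = 23.
Redesigned: 6 × 1 + 4 × 2 = 6 + 8 = 14.
Reduction = 23 − 14 = 9.

9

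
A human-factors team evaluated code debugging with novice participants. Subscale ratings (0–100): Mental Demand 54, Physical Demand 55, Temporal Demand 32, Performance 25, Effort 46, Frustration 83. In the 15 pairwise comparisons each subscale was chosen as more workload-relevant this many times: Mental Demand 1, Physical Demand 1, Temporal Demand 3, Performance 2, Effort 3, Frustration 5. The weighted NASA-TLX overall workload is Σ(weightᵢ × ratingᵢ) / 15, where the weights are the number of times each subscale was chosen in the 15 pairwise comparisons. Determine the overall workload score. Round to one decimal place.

53.9

The tallies are the weights (they sum to 15).
Weighted sum = 1·54 + 1·55 + 3·32 + 2·25 + 3·46 + 5·83
            = 54 + 55 + 96 + 50 + 138 + 415 = 808.
Overall workload = 808 / 15 = 53.8667 ≈ 53.9.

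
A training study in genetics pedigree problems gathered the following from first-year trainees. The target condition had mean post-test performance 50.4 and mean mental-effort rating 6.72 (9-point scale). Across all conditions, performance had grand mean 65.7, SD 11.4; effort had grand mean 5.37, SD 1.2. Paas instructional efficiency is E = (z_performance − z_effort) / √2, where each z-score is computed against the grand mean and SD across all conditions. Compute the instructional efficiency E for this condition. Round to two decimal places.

-1.74

z_performance = (50.4 − 65.7) / 11.4 = -15.3000 / 11.4 = -1.3421.
z_effort = (6.72 − 5.37) / 1.2 = 1.3500 / 1.2 = 1.1250.
z_P − z_E = -1.3421 − 1.1250 = -2.4671.
E = -2.4671 / √2 = -2.4671 / 1.41421 = -1.7445 ≈ -1.74.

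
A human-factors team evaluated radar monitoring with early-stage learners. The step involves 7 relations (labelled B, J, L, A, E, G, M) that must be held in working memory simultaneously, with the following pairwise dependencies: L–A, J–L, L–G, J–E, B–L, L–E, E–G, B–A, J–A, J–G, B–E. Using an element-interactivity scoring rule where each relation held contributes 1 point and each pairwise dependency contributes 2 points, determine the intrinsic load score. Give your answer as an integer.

29

Count of relations held simultaneously: 7.
Count of pairwise dependencies listed: 11.
Element contribution: 7 × 1 = 7.
Interaction contribution: 11 × 2 = 22.
Intrinsic load = 7 + 22 = 29.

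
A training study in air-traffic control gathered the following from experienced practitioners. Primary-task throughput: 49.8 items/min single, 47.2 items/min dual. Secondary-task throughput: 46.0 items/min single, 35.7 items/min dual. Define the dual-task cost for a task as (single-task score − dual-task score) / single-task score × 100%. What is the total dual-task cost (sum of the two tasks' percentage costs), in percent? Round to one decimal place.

Primary cost = (49.8 − 47.2) / 49.8 × 100% = 5.2209%.
Secondary cost = (46.0 − 35.7) / 46.0 × 100% = 22.3913%.
Total = 5.2209% + 22.3913% = 27.6122% ≈ 27.6%.

27.6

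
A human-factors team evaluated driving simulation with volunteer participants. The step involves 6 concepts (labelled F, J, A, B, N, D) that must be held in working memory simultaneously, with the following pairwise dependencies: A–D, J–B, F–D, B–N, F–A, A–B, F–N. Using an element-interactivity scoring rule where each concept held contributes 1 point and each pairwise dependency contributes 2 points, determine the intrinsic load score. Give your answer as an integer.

Count of concepts held simultaneously: 6.
Count of pairwise dependencies listed: 7.
Element contribution: 6 × 1 = 6.
Interaction contribution: 7 × 2 = 14.
Intrinsic load = 6 + 14 = 20.

20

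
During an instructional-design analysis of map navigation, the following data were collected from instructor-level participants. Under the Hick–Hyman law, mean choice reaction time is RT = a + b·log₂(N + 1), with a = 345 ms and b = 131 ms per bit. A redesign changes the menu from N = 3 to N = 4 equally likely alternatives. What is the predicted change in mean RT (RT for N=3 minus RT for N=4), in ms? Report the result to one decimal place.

-42.2

RT(3) = 345 + 131·log₂(4) = 345 + 131·2.0000 = 607.0000 ms.
RT(4) = 345 + 131·log₂(5) = 345 + 131·2.3219 = 649.1689 ms.
Difference = 607.0000 − 649.1689 = -42.1689 ≈ -42.2 ms.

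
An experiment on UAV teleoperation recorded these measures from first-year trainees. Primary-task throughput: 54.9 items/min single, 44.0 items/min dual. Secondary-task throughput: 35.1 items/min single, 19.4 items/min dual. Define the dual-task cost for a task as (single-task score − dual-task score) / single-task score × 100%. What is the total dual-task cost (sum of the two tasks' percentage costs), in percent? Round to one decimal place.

Primary cost = (54.9 − 44.0) / 54.9 × 100% = 19.8543%.
Secondary cost = (35.1 − 19.4) / 35.1 × 100% = 44.7293%.
Total = 19.8543% + 44.7293% = 64.5836% ≈ 64.6%.

64.6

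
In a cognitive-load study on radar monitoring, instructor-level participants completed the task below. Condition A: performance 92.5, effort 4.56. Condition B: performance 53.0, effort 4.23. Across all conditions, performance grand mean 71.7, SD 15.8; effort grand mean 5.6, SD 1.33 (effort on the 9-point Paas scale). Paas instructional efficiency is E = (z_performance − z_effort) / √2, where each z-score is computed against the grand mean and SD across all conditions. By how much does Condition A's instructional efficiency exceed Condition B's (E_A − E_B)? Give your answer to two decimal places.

1.59

Condition A: z_P = (92.5 − 71.7)/15.8 = 1.3165; z_E = (4.56 − 5.6)/1.33 = -0.7820; E_A = (1.3165 − (-0.7820))/√2 = 1.4839.
Condition B: z_P = (53.0 − 71.7)/15.8 = -1.1835; z_E = (4.23 − 5.6)/1.33 = -1.0301; E_B = (-1.1835 − (-1.0301))/√2 = -0.1085.
E_A − E_B = 1.4839 − (-0.1085) = 1.5924 ≈ 1.59.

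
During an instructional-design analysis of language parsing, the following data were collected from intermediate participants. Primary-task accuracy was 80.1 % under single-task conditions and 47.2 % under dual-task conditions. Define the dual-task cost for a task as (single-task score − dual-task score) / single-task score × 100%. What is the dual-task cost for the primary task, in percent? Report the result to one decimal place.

Cost = (80.1 − 47.2) / 80.1 × 100%
     = 32.9000 / 80.1 × 100% = 41.0737%.
≈ 41.1%.

41.1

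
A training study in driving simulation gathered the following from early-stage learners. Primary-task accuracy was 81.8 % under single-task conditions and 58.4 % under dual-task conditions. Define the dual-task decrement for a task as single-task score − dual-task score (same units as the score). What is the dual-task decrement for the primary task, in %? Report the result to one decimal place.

23.4

Decrement = 81.8 − 58.4 = 23.4000 % ≈ 23.4 %.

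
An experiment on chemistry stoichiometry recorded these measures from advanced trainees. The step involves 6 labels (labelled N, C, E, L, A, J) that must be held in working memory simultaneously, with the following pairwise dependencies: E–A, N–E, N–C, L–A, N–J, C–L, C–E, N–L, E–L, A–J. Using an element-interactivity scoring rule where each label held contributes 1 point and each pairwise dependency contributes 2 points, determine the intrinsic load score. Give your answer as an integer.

Count of labels held simultaneously: 6.
Count of pairwise dependencies listed: 10.
Element contribution: 6 × 1 = 6.
Interaction contribution: 10 × 2 = 20.
Intrinsic load = 6 + 20 = 26.

26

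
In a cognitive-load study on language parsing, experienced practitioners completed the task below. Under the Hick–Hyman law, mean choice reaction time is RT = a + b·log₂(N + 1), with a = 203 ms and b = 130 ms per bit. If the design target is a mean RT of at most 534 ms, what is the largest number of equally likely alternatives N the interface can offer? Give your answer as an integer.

4

Set 203 + 130·log₂(N + 1) ≤ 534.
log₂(N + 1) ≤ (534 − 203) / 130 = 2.5462.
N + 1 ≤ 2^2.5462 = 5.8409.
N ≤ 4.8409, so the largest integer N is 4.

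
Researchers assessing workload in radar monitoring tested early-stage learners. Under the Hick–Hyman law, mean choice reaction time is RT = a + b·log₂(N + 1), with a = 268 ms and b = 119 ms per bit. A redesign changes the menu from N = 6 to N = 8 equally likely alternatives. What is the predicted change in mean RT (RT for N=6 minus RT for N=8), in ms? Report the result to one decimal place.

-43.1

RT(6) = 268 + 119·log₂(7) = 268 + 119·2.8074 = 602.0806 ms.
RT(8) = 268 + 119·log₂(9) = 268 + 119·3.1699 = 645.2181 ms.
Difference = 602.0806 − 645.2181 = -43.1375 ≈ -43.1 ms.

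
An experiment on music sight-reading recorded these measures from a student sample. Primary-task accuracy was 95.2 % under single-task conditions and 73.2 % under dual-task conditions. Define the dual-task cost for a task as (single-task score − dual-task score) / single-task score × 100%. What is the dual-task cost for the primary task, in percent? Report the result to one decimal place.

Cost = (95.2 − 73.2) / 95.2 × 100%
     = 22.0000 / 95.2 × 100% = 23.1092%.
≈ 23.1%.

23.1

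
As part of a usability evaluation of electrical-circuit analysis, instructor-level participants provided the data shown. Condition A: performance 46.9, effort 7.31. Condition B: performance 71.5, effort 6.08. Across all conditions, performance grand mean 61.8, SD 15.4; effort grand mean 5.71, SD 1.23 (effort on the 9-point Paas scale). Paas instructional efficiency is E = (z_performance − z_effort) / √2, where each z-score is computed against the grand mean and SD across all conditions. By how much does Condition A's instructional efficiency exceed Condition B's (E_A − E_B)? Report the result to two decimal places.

-1.84

Condition A: z_P = (46.9 − 61.8)/15.4 = -0.9675; z_E = (7.31 − 5.71)/1.23 = 1.3008; E_A = (-0.9675 − 1.3008)/√2 = -1.6039.
Condition B: z_P = (71.5 − 61.8)/15.4 = 0.6299; z_E = (6.08 − 5.71)/1.23 = 0.3008; E_B = (0.6299 − 0.3008)/√2 = 0.2327.
E_A − E_B = -1.6039 − 0.2327 = -1.8366 ≈ -1.84.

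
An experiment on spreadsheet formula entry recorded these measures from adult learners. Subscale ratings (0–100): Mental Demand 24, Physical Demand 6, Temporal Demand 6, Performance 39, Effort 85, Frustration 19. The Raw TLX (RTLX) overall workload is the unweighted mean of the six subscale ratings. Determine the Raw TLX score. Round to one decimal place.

29.8

Sum of ratings = 24 + 6 + 6 + 39 + 85 + 19 = 179.
RTLX = 179 / 6 = 29.8333 ≈ 29.8.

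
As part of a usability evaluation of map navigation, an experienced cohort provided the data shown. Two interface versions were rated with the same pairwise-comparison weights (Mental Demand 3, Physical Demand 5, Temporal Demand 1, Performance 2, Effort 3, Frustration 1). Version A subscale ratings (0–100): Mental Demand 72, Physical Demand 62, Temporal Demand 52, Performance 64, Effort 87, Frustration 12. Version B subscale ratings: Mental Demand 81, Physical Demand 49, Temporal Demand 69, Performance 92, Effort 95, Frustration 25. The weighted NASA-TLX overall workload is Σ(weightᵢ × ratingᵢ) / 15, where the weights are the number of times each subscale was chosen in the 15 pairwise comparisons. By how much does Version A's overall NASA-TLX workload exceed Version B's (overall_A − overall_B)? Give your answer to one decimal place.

-4.8

Version A weighted sum = 3·72 + 5·62 + 1·52 + 2·64 + 3·87 + 1·12 = 216 + 310 + 52 + 128 + 261 + 12 = 979; overall_A = 979/15 = 65.2667.
Version B weighted sum = 3·81 + 5·49 + 1·69 + 2·92 + 3·95 + 1·25 = 243 + 245 + 69 + 184 + 285 + 25 = 1051; overall_B = 1051/15 = 70.0667.
Difference = 65.2667 − 70.0667 = -4.8000 ≈ -4.8.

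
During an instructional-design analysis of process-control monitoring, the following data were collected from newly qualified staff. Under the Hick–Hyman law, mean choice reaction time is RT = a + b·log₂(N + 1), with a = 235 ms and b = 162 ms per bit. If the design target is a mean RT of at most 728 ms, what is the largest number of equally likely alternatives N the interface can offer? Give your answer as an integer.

7

Set 235 + 162·log₂(N + 1) ≤ 728.
log₂(N + 1) ≤ (728 − 235) / 162 = 3.0432.
N + 1 ≤ 2^3.0432 = 8.2432.
N ≤ 7.2432, so the largest integer N is 7.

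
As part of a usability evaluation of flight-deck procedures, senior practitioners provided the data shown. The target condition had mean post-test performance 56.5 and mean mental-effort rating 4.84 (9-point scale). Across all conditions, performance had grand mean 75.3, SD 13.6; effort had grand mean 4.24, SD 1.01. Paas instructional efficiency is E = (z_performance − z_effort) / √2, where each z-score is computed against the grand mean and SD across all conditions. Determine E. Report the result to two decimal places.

z_performance = (56.5 − 75.3) / 13.6 = -18.8000 / 13.6 = -1.3824.
z_effort = (4.84 − 4.24) / 1.01 = 0.6000 / 1.01 = 0.5941.
z_P − z_E = -1.3824 − 0.5941 = -1.9765.
E = -1.9765 / √2 = -1.9765 / 1.41421 = -1.3976 ≈ -1.40.

-1.40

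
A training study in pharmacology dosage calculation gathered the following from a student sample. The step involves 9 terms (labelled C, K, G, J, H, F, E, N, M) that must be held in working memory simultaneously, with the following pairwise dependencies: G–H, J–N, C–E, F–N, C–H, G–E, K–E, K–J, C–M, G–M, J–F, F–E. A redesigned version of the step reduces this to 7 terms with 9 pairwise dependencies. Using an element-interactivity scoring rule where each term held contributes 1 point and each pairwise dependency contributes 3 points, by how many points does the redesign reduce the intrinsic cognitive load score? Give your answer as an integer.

Original: 9 × 1 + 12 × 3 = 9 + 36 = 45.
Redesigned: 7 × 1 + 9 × 3 = 7 + 27 = 34.
Reduction = 45 − 34 = 11.

11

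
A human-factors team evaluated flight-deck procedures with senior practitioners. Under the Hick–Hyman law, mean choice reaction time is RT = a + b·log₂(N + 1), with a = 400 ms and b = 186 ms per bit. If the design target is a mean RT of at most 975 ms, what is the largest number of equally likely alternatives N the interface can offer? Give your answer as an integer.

Set 400 + 186·log₂(N + 1) ≤ 975.
log₂(N + 1) ≤ (975 − 400) / 186 = 3.0914.
N + 1 ≤ 2^3.0914 = 8.5232.
N ≤ 7.5232, so the largest integer N is 7.

7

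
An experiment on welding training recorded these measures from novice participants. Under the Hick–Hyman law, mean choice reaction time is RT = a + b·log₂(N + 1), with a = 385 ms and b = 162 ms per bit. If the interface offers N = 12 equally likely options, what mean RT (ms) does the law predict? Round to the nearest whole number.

984

log₂(12 + 1) = log₂(13) = 3.7004.
RT = 385 + 162 × 3.7004 = 385 + 599.4648 = 984.4648 ms.
≈ 984 ms.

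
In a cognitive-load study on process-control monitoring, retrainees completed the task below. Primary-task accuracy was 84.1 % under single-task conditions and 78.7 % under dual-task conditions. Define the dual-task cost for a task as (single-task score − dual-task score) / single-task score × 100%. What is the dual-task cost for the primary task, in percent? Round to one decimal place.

6.4

Cost = (84.1 − 78.7) / 84.1 × 100%
     = 5.4000 / 84.1 × 100% = 6.4209%.
≈ 6.4%.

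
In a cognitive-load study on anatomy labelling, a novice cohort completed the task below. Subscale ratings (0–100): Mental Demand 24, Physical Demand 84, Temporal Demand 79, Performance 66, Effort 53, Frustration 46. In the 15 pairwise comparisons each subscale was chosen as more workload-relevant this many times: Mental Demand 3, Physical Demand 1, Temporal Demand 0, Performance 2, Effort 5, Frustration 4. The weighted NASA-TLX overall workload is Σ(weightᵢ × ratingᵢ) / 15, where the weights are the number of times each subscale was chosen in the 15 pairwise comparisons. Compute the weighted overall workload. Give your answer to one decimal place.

The tallies are the weights (they sum to 15).
Weighted sum = 3·24 + 1·84 + 0·79 + 2·66 + 5·53 + 4·46
            = 72 + 84 + 0 + 132 + 265 + 184 = 737.
Overall workload = 737 / 15 = 49.1333 ≈ 49.1.

49.1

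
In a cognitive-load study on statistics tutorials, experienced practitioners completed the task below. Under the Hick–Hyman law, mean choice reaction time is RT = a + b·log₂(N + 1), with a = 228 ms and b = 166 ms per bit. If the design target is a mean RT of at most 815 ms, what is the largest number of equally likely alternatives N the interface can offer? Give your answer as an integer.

Set 228 + 166·log₂(N + 1) ≤ 815.
log₂(N + 1) ≤ (815 − 228) / 166 = 3.5361.
N + 1 ≤ 2^3.5361 = 11.6004.
N ≤ 10.6004, so the largest integer N is 10.

10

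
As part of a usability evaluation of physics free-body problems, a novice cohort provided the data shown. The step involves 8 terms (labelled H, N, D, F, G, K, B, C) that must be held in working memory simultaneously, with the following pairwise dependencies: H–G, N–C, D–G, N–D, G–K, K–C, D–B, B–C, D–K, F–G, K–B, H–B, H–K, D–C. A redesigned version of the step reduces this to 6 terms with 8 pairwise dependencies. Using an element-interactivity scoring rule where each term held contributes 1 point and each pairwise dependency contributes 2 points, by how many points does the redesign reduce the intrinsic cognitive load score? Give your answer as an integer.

14

Original: 8 × 1 + 14 × 2 = 8 + 28 = 36.
Redesigned: 6 × 1 + 8 × 2 = 6 + 16 = 22.
Reduction = 36 − 22 = 14.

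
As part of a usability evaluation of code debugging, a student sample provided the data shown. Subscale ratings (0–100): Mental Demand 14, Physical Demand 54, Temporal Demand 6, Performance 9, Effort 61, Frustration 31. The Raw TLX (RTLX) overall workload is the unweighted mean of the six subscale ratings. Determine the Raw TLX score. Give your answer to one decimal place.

29.2

Sum of ratings = 14 + 54 + 6 + 9 + 61 + 31 = 175.
RTLX = 175 / 6 = 29.1667 ≈ 29.2.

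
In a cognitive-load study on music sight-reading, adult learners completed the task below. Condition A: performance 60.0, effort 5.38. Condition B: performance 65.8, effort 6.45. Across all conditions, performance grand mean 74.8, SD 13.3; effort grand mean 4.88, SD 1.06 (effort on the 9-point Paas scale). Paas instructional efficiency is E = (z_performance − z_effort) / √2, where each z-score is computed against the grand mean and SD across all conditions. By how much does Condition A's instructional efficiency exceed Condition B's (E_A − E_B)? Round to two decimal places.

0.41

Condition A: z_P = (60.0 − 74.8)/13.3 = -1.1128; z_E = (5.38 − 4.88)/1.06 = 0.4717; E_A = (-1.1128 − 0.4717)/√2 = -1.1204.
Condition B: z_P = (65.8 − 74.8)/13.3 = -0.6767; z_E = (6.45 − 4.88)/1.06 = 1.4811; E_B = (-0.6767 − 1.4811)/√2 = -1.5258.
E_A − E_B = -1.1204 − (-1.5258) = 0.4054 ≈ 0.41.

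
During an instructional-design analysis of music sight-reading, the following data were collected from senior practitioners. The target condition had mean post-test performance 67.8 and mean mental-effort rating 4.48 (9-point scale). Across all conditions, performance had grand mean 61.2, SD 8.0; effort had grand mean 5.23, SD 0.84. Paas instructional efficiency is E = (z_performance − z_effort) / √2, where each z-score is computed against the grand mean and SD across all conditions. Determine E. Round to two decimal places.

1.21

z_performance = (67.8 − 61.2) / 8.0 = 6.6000 / 8.0 = 0.8250.
z_effort = (4.48 − 5.23) / 0.84 = -0.7500 / 0.84 = -0.8929.
z_P − z_E = 0.8250 − (-0.8929) = 1.7179.
E = 1.7179 / √2 = 1.7179 / 1.41421 = 1.2147 ≈ 1.21.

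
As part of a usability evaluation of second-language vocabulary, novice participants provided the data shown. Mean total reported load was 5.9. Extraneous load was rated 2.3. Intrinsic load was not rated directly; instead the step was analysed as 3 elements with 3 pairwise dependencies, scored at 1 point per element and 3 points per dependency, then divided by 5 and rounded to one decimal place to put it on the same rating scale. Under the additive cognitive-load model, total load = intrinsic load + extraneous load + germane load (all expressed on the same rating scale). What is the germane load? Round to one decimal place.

1.2

Intrinsic (element-interactivity): (3 × 1 + 3 × 3) / 5 = 12 / 5 = 2.4000 → 2.4.
germane load = total − intrinsic − extraneous
             = 5.9 − 2.4 − 2.3 = 1.2.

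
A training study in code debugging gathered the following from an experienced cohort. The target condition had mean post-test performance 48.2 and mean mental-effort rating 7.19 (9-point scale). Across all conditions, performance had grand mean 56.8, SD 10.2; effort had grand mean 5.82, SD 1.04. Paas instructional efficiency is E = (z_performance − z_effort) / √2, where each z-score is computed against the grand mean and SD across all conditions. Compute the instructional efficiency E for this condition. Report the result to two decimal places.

z_performance = (48.2 − 56.8) / 10.2 = -8.6000 / 10.2 = -0.8431.
z_effort = (7.19 − 5.82) / 1.04 = 1.3700 / 1.04 = 1.3173.
z_P − z_E = -0.8431 − 1.3173 = -2.1604.
E = -2.1604 / √2 = -2.1604 / 1.41421 = -1.5276 ≈ -1.53.

-1.53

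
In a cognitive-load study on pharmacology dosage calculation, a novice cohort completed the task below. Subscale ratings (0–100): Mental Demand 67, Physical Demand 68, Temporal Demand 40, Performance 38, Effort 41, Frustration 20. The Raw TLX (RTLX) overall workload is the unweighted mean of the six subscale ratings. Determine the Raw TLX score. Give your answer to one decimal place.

45.7

Sum of ratings = 67 + 68 + 40 + 38 + 41 + 20 = 274.
RTLX = 274 / 6 = 45.6667 ≈ 45.7.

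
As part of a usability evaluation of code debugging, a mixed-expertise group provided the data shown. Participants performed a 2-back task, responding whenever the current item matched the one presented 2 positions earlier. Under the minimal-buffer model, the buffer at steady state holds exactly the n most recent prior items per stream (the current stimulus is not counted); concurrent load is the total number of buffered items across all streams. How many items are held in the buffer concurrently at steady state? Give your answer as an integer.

The buffer holds the 2 most recent prior items.
Steady-state concurrent load = 2 items.

2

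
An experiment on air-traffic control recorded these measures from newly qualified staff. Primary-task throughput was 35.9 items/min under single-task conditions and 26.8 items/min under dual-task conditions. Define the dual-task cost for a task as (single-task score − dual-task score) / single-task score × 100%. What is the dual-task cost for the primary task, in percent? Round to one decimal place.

Cost = (35.9 − 26.8) / 35.9 × 100%
     = 9.1000 / 35.9 × 100% = 25.3482%.
≈ 25.3%.

25.3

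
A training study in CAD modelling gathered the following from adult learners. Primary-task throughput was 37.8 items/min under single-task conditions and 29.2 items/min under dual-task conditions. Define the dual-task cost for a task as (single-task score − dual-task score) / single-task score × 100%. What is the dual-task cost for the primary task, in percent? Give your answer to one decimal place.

22.8

Cost = (37.8 − 29.2) / 37.8 × 100%
     = 8.6000 / 37.8 × 100% = 22.7513%.
≈ 22.8%.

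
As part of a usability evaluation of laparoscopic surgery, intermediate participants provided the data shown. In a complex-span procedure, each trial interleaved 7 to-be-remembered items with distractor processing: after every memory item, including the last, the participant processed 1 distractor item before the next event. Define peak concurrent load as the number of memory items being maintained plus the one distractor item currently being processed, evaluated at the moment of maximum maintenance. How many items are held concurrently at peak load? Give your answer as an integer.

8

Maintenance is greatest during the distractor(s) after memory item 7: all 7 memory items are being held.
One distractor item is concurrently being processed.
Peak concurrent load = 7 + 1 = 8 items.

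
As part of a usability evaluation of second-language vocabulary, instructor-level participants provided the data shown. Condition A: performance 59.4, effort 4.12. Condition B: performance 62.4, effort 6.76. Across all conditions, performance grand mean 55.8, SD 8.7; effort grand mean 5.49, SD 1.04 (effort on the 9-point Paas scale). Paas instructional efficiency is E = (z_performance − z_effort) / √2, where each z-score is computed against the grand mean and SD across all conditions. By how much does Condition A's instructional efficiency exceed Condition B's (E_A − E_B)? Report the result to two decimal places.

1.55

Condition A: z_P = (59.4 − 55.8)/8.7 = 0.4138; z_E = (4.12 − 5.49)/1.04 = -1.3173; E_A = (0.4138 − (-1.3173))/√2 = 1.2241.
Condition B: z_P = (62.4 − 55.8)/8.7 = 0.7586; z_E = (6.76 − 5.49)/1.04 = 1.2212; E_B = (0.7586 − 1.2212)/√2 = -0.3271.
E_A − E_B = 1.2241 − (-0.3271) = 1.5512 ≈ 1.55.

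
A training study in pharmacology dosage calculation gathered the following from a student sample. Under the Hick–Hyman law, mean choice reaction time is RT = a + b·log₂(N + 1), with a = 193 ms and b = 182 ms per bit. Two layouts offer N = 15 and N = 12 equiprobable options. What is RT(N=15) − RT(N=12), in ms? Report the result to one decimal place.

54.5

RT(15) = 193 + 182·log₂(16) = 193 + 182·4.0000 = 921.0000 ms.
RT(12) = 193 + 182·log₂(13) = 193 + 182·3.7004 = 866.4728 ms.
Difference = 921.0000 − 866.4728 = 54.5272 ≈ 54.5 ms.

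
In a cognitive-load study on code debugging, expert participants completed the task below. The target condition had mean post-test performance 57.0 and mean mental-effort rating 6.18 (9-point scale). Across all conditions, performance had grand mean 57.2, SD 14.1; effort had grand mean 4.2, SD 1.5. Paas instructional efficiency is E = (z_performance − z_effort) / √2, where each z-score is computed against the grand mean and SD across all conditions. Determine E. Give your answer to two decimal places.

z_performance = (57.0 − 57.2) / 14.1 = -0.2000 / 14.1 = -0.0142.
z_effort = (6.18 − 4.2) / 1.5 = 1.9800 / 1.5 = 1.3200.
z_P − z_E = -0.0142 − 1.3200 = -1.3342.
E = -1.3342 / √2 = -1.3342 / 1.41421 = -0.9434 ≈ -0.94.

-0.94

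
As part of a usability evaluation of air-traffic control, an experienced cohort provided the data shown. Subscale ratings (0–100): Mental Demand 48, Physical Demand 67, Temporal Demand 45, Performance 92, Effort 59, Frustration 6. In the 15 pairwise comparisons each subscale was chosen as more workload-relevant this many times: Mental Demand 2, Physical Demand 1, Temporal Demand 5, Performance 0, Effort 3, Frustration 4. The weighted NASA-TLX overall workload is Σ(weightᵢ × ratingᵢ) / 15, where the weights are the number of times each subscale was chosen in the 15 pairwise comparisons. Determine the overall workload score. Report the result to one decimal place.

39.3

The tallies are the weights (they sum to 15).
Weighted sum = 2·48 + 1·67 + 5·45 + 0·92 + 3·59 + 4·6
            = 96 + 67 + 225 + 0 + 177 + 24 = 589.
Overall workload = 589 / 15 = 39.2667 ≈ 39.3.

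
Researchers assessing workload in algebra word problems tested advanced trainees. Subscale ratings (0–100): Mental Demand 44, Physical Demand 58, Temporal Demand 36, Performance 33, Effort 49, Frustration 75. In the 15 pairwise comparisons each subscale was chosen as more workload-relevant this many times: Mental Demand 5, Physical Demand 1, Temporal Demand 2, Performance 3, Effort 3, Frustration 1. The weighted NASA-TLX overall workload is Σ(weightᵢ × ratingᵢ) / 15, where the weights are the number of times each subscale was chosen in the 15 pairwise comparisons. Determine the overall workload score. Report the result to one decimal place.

The tallies are the weights (they sum to 15).
Weighted sum = 5·44 + 1·58 + 2·36 + 3·33 + 3·49 + 1·75
            = 220 + 58 + 72 + 99 + 147 + 75 = 671.
Overall workload = 671 / 15 = 44.7333 ≈ 44.7.

44.7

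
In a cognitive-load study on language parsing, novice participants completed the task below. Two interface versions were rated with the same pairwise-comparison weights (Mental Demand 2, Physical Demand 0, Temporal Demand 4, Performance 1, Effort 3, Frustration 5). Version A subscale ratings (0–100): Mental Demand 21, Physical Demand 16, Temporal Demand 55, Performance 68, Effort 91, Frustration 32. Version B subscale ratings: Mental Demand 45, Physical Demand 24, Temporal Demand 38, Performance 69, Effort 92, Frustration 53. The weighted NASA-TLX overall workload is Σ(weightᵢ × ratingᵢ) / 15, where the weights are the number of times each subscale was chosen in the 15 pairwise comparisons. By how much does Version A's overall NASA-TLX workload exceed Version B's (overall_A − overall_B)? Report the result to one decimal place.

Version A weighted sum = 2·21 + 0·16 + 4·55 + 1·68 + 3·91 + 5·32 = 42 + 0 + 220 + 68 + 273 + 160 = 763; overall_A = 763/15 = 50.8667.
Version B weighted sum = 2·45 + 0·24 + 4·38 + 1·69 + 3·92 + 5·53 = 90 + 0 + 152 + 69 + 276 + 265 = 852; overall_B = 852/15 = 56.8000.
Difference = 50.8667 − 56.8000 = -5.9333 ≈ -5.9.

-5.9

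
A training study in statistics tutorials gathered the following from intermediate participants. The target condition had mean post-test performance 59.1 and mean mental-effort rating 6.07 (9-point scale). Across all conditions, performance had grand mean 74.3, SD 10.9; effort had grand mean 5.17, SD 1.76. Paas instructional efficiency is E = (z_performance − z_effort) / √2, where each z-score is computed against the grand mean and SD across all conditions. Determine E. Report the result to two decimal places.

-1.35

z_performance = (59.1 − 74.3) / 10.9 = -15.2000 / 10.9 = -1.3945.
z_effort = (6.07 − 5.17) / 1.76 = 0.9000 / 1.76 = 0.5114.
z_P − z_E = -1.3945 − 0.5114 = -1.9059.
E = -1.9059 / √2 = -1.9059 / 1.41421 = -1.3477 ≈ -1.35.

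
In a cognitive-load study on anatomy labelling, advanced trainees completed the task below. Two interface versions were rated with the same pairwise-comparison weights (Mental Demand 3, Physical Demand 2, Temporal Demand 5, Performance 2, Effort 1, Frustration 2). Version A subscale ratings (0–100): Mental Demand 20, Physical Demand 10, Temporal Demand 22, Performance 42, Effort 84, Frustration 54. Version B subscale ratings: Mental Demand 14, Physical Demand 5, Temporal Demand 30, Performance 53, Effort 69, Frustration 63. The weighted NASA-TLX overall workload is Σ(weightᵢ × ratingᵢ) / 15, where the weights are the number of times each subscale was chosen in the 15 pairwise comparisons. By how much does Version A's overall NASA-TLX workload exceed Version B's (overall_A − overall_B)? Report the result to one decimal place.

Version A weighted sum = 3·20 + 2·10 + 5·22 + 2·42 + 1·84 + 2·54 = 60 + 20 + 110 + 84 + 84 + 108 = 466; overall_A = 466/15 = 31.0667.
Version B weighted sum = 3·14 + 2·5 + 5·30 + 2·53 + 1·69 + 2·63 = 42 + 10 + 150 + 106 + 69 + 126 = 503; overall_B = 503/15 = 33.5333.
Difference = 31.0667 − 33.5333 = -2.4666 ≈ -2.5.

-2.5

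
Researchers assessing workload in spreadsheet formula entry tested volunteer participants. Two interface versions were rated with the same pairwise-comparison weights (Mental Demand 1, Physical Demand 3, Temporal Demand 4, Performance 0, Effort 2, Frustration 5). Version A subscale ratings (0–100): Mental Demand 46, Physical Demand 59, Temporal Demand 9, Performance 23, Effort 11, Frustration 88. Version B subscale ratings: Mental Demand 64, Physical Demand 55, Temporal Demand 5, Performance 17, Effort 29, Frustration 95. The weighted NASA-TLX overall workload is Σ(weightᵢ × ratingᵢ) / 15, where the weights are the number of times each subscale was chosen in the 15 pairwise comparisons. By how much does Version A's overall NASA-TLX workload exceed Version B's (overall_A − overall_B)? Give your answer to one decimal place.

Version A weighted sum = 1·46 + 3·59 + 4·9 + 0·23 + 2·11 + 5·88 = 46 + 177 + 36 + 0 + 22 + 440 = 721; overall_A = 721/15 = 48.0667.
Version B weighted sum = 1·64 + 3·55 + 4·5 + 0·17 + 2·29 + 5·95 = 64 + 165 + 20 + 0 + 58 + 475 = 782; overall_B = 782/15 = 52.1333.
Difference = 48.0667 − 52.1333 = -4.0666 ≈ -4.1.

-4.1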